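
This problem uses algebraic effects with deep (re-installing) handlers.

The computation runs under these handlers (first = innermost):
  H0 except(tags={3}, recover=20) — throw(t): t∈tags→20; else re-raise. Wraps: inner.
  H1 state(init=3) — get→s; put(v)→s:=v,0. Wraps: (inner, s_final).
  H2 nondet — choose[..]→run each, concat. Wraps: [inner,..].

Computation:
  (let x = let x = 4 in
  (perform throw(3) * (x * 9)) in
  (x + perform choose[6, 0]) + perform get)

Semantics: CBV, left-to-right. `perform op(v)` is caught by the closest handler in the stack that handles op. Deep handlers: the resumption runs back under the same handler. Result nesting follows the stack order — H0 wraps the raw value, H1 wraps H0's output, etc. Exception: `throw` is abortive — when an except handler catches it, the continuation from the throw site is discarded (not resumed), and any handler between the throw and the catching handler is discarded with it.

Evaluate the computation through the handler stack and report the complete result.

Working:
throw(3) @ H0 caught ⇒ 20
H1 returns (20, 3)
H2 returns [(20, 3)]
= [(20, 3)]

Answer: [(20, 3)]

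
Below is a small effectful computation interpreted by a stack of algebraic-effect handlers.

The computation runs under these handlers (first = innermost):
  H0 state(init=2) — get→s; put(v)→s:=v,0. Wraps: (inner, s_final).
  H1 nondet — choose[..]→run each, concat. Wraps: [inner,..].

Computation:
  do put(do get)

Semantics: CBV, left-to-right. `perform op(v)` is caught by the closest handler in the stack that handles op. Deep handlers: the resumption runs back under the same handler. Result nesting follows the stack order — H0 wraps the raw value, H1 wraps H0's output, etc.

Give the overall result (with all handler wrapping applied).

Step-by-step:
get @ H0 ⇒ 2
put(2) @ H0 ⇒ s:=2
H0 returns (0, 2)
H1 returns [(0, 2)]
= [(0, 2)]

Answer: [(0, 2)]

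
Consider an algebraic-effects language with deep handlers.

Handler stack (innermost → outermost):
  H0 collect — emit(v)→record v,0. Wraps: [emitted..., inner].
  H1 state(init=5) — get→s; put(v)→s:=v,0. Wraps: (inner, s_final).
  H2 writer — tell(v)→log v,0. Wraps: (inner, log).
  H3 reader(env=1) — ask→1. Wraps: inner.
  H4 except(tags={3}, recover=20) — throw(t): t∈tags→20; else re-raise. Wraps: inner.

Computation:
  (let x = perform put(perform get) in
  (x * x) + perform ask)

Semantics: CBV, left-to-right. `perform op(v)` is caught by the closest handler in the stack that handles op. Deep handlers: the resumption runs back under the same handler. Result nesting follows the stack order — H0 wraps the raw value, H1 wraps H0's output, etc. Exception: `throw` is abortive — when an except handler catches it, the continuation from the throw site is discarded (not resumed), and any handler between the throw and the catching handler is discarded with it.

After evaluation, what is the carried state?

Working:
get @ H1 ⇒ 5
put(5) @ H1 ⇒ s:=5
ask @ H3 ⇒ 1
H0 returns [1]
H1 returns ([1], 5)
H2 returns (([1], 5), ())
H3 returns (([1], 5), ())
H4 returns (([1], 5), ())
= (([1], 5), ())

Answer: 5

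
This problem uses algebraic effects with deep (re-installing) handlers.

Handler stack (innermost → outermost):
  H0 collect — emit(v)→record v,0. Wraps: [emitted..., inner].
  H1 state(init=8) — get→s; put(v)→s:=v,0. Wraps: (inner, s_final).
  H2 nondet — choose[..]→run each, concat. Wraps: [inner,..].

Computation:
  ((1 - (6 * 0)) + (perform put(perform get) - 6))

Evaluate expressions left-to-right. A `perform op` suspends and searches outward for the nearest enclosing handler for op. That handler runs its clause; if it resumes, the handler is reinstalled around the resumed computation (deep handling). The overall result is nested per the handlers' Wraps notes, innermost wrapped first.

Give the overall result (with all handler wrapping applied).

Working:
get @ H1 ⇒ 8
put(8) @ H1 ⇒ s:=8
H0 returns [-5]
H1 returns ([-5], 8)
H2 returns [([-5], 8)]
= [([-5], 8)]

Answer: [([-5], 8)]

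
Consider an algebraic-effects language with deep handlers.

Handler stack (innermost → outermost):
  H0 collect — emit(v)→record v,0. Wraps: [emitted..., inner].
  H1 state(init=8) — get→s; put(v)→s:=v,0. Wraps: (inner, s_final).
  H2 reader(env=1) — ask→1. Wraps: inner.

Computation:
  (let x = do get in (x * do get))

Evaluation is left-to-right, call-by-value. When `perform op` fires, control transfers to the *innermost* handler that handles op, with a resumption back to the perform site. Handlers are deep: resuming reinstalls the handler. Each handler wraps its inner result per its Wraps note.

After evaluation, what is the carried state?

Evaluation trace:
get @ H1 ⇒ 8
get @ H1 ⇒ 8
H0 returns [64]
H1 returns ([64], 8)
H2 returns ([64], 8)
= ([64], 8)

Answer: 8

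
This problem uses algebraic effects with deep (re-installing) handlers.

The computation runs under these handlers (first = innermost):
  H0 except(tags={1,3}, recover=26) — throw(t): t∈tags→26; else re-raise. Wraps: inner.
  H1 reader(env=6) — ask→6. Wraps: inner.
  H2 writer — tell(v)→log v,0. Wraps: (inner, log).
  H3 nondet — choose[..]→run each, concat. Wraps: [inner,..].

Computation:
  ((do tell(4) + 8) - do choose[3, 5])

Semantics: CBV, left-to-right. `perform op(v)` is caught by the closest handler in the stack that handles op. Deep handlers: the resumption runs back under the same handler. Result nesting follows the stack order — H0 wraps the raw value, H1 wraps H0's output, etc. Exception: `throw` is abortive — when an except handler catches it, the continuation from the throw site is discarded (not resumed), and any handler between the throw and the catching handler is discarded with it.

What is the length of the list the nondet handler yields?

Step-by-step:
tell(4) @ H2 ⇒ log+=4
choose[3, 5] @ H3
  branch[0] choose=3:
    H0 returns 5
    H1 returns 5
    H2 returns (5, (4))
    H3 returns [(5, (4))]
  branch[1] choose=5:
    H0 returns 3
    H1 returns 3
    H2 returns (3, (4))
    H3 returns [(3, (4))]
= [(5, (4)), (3, (4))]

Answer: 2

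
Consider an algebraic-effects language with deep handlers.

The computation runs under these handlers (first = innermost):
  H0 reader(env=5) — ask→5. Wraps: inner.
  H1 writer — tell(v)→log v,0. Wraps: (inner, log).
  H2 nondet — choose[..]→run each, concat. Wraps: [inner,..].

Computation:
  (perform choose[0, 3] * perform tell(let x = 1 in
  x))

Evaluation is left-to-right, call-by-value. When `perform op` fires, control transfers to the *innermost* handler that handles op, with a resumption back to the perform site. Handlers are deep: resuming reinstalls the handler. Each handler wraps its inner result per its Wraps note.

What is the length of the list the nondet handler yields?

Evaluation trace:
choose[0, 3] @ H2
  branch[0] choose=0:
    tell(1) @ H1 ⇒ log+=1
    H0 returns 0
    H1 returns (0, (1))
    H2 returns [(0, (1))]
  branch[1] choose=3:
    tell(1) @ H1 ⇒ log+=1
    H0 returns 0
    H1 returns (0, (1))
    H2 returns [(0, (1))]
= [(0, (1)), (0, (1))]

Answer: 2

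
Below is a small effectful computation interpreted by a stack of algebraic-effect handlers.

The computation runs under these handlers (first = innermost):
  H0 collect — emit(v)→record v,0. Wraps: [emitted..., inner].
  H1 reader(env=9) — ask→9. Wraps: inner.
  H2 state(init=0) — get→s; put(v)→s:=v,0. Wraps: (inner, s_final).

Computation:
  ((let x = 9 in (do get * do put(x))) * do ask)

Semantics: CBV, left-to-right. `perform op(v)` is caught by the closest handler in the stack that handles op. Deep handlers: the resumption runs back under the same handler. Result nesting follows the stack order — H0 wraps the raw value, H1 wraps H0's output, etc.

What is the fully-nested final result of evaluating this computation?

Answer: ([0], 9)

Working:
get @ H2 ⇒ 0
put(9) @ H2 ⇒ s:=9
ask @ H1 ⇒ 9
H0 returns [0]
H1 returns [0]
H2 returns ([0], 9)
= ([0], 9)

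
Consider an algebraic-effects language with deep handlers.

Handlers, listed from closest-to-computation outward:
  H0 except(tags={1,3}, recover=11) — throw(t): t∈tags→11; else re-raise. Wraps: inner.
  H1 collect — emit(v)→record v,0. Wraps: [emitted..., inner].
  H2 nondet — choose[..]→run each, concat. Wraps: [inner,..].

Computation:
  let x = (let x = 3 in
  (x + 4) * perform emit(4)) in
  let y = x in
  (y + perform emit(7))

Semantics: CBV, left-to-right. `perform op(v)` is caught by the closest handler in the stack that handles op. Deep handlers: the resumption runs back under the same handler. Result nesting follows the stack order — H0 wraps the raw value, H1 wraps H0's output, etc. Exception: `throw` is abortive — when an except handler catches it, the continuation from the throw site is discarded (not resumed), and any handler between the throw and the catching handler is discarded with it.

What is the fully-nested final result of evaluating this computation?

Answer: [[4, 7, 0]]

Step-by-step:
emit(4) @ H1 ⇒ out+=4
emit(7) @ H1 ⇒ out+=7
H0 returns 0
H1 returns [4, 7, 0]
H2 returns [[4, 7, 0]]
= [[4, 7, 0]]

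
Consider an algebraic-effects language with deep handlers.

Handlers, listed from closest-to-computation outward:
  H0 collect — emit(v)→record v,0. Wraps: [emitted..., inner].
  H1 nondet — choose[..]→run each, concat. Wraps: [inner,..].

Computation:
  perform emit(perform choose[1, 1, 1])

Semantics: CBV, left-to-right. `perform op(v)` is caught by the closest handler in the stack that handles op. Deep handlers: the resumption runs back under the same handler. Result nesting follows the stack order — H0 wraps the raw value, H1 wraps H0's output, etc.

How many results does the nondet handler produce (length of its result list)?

Evaluation trace:
choose[1, 1, 1] @ H1
  branch[0] choose=1:
    emit(1) @ H0 ⇒ out+=1
    H0 returns [1, 0]
    H1 returns [[1, 0]]
  branch[1] choose=1:
    emit(1) @ H0 ⇒ out+=1
    H0 returns [1, 0]
    H1 returns [[1, 0]]
  branch[2] choose=1:
    emit(1) @ H0 ⇒ out+=1
    H0 returns [1, 0]
    H1 returns [[1, 0]]
= [[1, 0], [1, 0], [1, 0]]

Answer: 3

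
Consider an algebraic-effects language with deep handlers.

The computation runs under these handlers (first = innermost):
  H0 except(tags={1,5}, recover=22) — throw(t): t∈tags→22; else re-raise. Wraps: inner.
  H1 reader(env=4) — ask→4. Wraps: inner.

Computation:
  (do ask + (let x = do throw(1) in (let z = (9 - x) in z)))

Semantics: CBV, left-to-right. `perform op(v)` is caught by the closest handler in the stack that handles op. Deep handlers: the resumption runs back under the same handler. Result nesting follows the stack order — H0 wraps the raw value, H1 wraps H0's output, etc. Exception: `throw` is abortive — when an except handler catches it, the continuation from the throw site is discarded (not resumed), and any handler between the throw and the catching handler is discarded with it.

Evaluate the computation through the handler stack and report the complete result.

Step-by-step:
ask @ H1 ⇒ 4
throw(1) @ H0 caught ⇒ 22
H1 returns 22
= 22

Answer: 22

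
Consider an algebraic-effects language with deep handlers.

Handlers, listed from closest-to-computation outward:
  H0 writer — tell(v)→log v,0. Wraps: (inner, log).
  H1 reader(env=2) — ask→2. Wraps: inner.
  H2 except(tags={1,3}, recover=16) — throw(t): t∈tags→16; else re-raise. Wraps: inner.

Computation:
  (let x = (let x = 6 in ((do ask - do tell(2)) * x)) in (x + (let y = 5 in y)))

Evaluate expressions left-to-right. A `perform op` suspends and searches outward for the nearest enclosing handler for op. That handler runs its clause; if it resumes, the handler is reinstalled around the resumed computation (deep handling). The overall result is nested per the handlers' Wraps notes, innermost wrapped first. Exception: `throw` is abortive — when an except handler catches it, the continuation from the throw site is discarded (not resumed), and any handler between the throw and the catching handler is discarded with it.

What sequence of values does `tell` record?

Answer: (2)

Step-by-step:
ask @ H1 ⇒ 2
tell(2) @ H0 ⇒ log+=2
H0 returns (17, (2))
H1 returns (17, (2))
H2 returns (17, (2))
= (17, (2))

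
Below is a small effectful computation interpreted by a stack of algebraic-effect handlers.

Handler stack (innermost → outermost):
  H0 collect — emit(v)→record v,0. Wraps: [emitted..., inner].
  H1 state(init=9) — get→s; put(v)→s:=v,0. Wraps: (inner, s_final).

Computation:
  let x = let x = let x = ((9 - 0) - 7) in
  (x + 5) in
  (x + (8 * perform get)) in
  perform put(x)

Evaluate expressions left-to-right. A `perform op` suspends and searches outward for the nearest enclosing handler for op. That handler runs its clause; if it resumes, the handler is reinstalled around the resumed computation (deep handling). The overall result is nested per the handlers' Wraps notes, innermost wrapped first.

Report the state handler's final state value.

Working:
get @ H1 ⇒ 9
put(79) @ H1 ⇒ s:=79
H0 returns [0]
H1 returns ([0], 79)
= ([0], 79)

Answer: 79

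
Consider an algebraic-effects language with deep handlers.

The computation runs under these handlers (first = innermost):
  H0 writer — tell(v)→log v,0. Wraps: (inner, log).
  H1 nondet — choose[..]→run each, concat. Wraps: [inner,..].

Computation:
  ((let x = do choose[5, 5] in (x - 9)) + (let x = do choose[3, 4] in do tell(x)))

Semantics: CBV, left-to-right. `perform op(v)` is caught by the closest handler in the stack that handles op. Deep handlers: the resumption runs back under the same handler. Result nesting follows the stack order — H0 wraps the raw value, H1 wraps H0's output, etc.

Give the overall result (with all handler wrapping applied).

Answer: [(-4, (3)), (-4, (4)), (-4, (3)), (-4, (4))]

Working:
choose[5, 5] @ H1
  branch[0] choose=5:
    choose[3, 4] @ H1
      branch[0] choose=3:
        tell(3) @ H0 ⇒ log+=3
        H0 returns (-4, (3))
        H1 returns [(-4, (3))]
      branch[1] choose=4:
        tell(4) @ H0 ⇒ log+=4
        H0 returns (-4, (4))
        H1 returns [(-4, (4))]
  branch[1] choose=5:
    choose[3, 4] @ H1
      branch[0] choose=3:
        tell(3) @ H0 ⇒ log+=3
        H0 returns (-4, (3))
        H1 returns [(-4, (3))]
      branch[1] choose=4:
        tell(4) @ H0 ⇒ log+=4
        H0 returns (-4, (4))
        H1 returns [(-4, (4))]
= [(-4, (3)), (-4, (4)), (-4, (3)), (-4, (4))]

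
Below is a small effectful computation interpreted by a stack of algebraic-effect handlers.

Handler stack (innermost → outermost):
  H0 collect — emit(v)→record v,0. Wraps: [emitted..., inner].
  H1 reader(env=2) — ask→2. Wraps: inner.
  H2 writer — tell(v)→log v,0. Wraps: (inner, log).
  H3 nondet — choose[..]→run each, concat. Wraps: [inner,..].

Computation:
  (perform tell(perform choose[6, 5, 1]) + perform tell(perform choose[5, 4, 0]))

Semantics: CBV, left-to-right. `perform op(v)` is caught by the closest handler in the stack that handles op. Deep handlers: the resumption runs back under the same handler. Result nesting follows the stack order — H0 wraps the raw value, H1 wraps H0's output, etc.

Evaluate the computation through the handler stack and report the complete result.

Answer: [([0], (6, 5)), ([0], (6, 4)), ([0], (6, 0)), ([0], (5, 5)), ([0], (5, 4)), ([0], (5, 0)), ([0], (1, 5)), ([0], (1, 4)), ([0], (1, 0))]

Working:
choose[6, 5, 1] @ H3
  branch[0] choose=6:
    tell(6) @ H2 ⇒ log+=6
    choose[5, 4, 0] @ H3
      branch[0] choose=5:
        tell(5) @ H2 ⇒ log+=5
        H0 returns [0]
        H1 returns [0]
        H2 returns ([0], (6, 5))
        H3 returns [([0], (6, 5))]
      branch[1] choose=4:
        tell(4) @ H2 ⇒ log+=4
        H0 returns [0]
        H1 returns [0]
        H2 returns ([0], (6, 4))
        H3 returns [([0], (6, 4))]
      branch[2] choose=0:
        tell(0) @ H2 ⇒ log+=0
        H0 returns [0]
        H1 returns [0]
        H2 returns ([0], (6, 0))
        H3 returns [([0], (6, 0))]
  branch[1] choose=5:
    tell(5) @ H2 ⇒ log+=5
    choose[5, 4, 0] @ H3
      branch[0] choose=5:
        tell(5) @ H2 ⇒ log+=5
        H0 returns [0]
        H1 returns [0]
        H2 returns ([0], (5, 5))
        H3 returns [([0], (5, 5))]
      branch[1] choose=4:
        tell(4) @ H2 ⇒ log+=4
        H0 returns [0]
        H1 returns [0]
        H2 returns ([0], (5, 4))
        H3 returns [([0], (5, 4))]
      branch[2] choose=0:
        tell(0) @ H2 ⇒ log+=0
        H0 returns [0]
        H1 returns [0]
        H2 returns ([0], (5, 0))
        H3 returns [([0], (5, 0))]
  branch[2] choose=1:
    tell(1) @ H2 ⇒ log+=1
    choose[5, 4, 0] @ H3
      branch[0] choose=5:
        tell(5) @ H2 ⇒ log+=5
        H0 returns [0]
        H1 returns [0]
        H2 returns ([0], (1, 5))
        H3 returns [([0], (1, 5))]
      branch[1] choose=4:
        tell(4) @ H2 ⇒ log+=4
        H0 returns [0]
        H1 returns [0]
        H2 returns ([0], (1, 4))
        H3 returns [([0], (1, 4))]
      branch[2] choose=0:
        tell(0) @ H2 ⇒ log+=0
        H0 returns [0]
        H1 returns [0]
        H2 returns ([0], (1, 0))
        H3 returns [([0], (1, 0))]
= [([0], (6, 5)), ([0], (6, 4)), ([0], (6, 0)), ([0], (5, 5)), ([0], (5, 4)), ([0], (5, 0)), ([0], (1, 5)), ([0], (1, 4)), ([0], (1, 0))]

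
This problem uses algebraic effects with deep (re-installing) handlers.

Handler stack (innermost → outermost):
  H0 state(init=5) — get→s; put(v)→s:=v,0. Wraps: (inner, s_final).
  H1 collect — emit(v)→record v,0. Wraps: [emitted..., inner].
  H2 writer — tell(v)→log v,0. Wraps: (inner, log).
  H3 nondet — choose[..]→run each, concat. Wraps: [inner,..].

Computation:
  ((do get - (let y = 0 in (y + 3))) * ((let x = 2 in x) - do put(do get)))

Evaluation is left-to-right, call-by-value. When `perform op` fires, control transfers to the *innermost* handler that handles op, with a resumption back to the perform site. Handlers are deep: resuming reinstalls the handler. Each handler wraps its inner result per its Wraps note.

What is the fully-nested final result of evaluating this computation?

Step-by-step:
get @ H0 ⇒ 5
get @ H0 ⇒ 5
put(5) @ H0 ⇒ s:=5
H0 returns (4, 5)
H1 returns [(4, 5)]
H2 returns ([(4, 5)], ())
H3 returns [([(4, 5)], ())]
= [([(4, 5)], ())]

Answer: [([(4, 5)], ())]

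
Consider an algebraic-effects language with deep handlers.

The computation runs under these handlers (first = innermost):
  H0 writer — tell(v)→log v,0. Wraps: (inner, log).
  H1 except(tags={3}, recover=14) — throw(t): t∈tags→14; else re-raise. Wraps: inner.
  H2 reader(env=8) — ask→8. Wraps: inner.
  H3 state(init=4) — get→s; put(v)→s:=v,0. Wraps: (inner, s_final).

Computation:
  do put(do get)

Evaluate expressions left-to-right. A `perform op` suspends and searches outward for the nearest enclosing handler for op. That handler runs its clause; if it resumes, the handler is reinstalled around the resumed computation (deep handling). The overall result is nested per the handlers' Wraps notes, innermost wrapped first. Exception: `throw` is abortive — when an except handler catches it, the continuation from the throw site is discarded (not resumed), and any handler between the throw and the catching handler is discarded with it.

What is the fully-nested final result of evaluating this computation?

Answer: ((0, ()), 4)

Step-by-step:
get @ H3 ⇒ 4
put(4) @ H3 ⇒ s:=4
H0 returns (0, ())
H1 returns (0, ())
H2 returns (0, ())
H3 returns ((0, ()), 4)
= ((0, ()), 4)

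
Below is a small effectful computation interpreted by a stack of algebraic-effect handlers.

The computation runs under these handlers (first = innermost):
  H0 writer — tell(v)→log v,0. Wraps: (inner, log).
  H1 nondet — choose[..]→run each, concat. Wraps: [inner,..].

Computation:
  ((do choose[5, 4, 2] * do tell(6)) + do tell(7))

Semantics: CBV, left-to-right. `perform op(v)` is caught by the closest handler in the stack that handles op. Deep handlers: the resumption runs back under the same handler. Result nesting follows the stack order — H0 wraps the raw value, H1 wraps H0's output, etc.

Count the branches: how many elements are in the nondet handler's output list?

Answer: 3

Step-by-step:
choose[5, 4, 2] @ H1
  branch[0] choose=5:
    tell(6) @ H0 ⇒ log+=6
    tell(7) @ H0 ⇒ log+=7
    H0 returns (0, (6, 7))
    H1 returns [(0, (6, 7))]
  branch[1] choose=4:
    tell(6) @ H0 ⇒ log+=6
    tell(7) @ H0 ⇒ log+=7
    H0 returns (0, (6, 7))
    H1 returns [(0, (6, 7))]
  branch[2] choose=2:
    tell(6) @ H0 ⇒ log+=6
    tell(7) @ H0 ⇒ log+=7
    H0 returns (0, (6, 7))
    H1 returns [(0, (6, 7))]
= [(0, (6, 7)), (0, (6, 7)), (0, (6, 7))]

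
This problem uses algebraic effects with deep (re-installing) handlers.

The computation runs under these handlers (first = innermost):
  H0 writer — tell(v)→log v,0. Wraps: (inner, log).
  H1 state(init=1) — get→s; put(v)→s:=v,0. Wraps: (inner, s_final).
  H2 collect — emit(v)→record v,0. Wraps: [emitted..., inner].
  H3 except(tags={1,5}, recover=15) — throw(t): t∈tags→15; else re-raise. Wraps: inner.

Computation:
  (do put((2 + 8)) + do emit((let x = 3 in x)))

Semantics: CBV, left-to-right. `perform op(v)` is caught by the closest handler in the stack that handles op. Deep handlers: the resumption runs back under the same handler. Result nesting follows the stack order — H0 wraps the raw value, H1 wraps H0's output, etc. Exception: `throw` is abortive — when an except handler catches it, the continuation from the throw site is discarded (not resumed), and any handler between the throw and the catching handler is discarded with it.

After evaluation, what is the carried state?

Answer: 10

Working:
put(10) @ H1 ⇒ s:=10
emit(3) @ H2 ⇒ out+=3
H0 returns (0, ())
H1 returns ((0, ()), 10)
H2 returns [3, ((0, ()), 10)]
H3 returns [3, ((0, ()), 10)]
= [3, ((0, ()), 10)]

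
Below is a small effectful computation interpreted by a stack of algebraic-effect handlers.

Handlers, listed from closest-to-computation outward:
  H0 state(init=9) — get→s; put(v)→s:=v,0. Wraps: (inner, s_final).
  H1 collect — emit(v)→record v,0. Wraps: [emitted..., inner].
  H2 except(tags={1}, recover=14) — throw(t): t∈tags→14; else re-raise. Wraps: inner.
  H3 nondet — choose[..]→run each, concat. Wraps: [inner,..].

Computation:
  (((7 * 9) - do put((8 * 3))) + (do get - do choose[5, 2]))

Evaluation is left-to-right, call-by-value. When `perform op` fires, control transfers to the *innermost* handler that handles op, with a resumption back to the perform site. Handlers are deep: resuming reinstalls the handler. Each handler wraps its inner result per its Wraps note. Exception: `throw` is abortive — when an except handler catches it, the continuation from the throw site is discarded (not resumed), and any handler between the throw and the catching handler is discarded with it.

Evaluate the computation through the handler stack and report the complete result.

Step-by-step:
put(24) @ H0 ⇒ s:=24
get @ H0 ⇒ 24
choose[5, 2] @ H3
  branch[0] choose=5:
    H0 returns (82, 24)
    H1 returns [(82, 24)]
    H2 returns [(82, 24)]
    H3 returns [[(82, 24)]]
  branch[1] choose=2:
    H0 returns (85, 24)
    H1 returns [(85, 24)]
    H2 returns [(85, 24)]
    H3 returns [[(85, 24)]]
= [[(82, 24)], [(85, 24)]]

Answer: [[(82, 24)], [(85, 24)]]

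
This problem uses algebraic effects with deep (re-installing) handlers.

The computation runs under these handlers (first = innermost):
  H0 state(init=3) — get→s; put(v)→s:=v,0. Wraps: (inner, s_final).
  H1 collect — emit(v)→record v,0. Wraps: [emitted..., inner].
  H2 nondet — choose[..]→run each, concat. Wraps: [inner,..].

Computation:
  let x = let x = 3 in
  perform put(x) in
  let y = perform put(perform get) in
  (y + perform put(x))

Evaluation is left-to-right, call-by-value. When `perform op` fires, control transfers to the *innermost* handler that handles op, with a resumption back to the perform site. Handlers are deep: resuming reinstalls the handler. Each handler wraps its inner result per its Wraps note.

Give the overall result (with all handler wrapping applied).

Answer: [[(0, 0)]]

Evaluation trace:
put(3) @ H0 ⇒ s:=3
get @ H0 ⇒ 3
put(3) @ H0 ⇒ s:=3
put(0) @ H0 ⇒ s:=0
H0 returns (0, 0)
H1 returns [(0, 0)]
H2 returns [[(0, 0)]]
= [[(0, 0)]]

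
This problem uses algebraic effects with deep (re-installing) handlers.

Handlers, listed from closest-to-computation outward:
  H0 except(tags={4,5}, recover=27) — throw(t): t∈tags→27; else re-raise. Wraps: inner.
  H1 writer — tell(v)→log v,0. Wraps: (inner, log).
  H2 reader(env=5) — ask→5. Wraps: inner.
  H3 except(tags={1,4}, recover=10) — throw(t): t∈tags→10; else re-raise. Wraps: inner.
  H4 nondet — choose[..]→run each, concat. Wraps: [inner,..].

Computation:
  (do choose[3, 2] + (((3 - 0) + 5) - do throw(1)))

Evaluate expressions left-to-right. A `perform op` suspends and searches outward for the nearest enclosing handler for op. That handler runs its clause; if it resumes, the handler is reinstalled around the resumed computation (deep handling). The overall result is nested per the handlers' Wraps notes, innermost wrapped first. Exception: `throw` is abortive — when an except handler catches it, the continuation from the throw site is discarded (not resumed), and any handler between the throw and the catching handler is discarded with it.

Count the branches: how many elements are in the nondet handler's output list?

Step-by-step:
choose[3, 2] @ H4
  branch[0] choose=3:
    throw(1) @ H0 re-raised
    throw(1) @ H3 caught ⇒ 10
    H4 returns [10]
  branch[1] choose=2:
    throw(1) @ H0 re-raised
    throw(1) @ H3 caught ⇒ 10
    H4 returns [10]
= [10, 10]

Answer: 2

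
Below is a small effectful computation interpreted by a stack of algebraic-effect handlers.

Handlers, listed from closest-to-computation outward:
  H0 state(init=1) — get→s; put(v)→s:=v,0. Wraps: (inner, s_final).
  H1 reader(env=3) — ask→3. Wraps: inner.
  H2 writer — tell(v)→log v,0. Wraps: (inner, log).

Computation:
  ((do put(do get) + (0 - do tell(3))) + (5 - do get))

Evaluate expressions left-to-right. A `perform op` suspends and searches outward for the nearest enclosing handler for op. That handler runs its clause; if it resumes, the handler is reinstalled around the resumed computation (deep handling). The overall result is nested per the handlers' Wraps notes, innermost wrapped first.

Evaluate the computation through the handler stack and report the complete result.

Answer: ((4, 1), (3))

Working:
get @ H0 ⇒ 1
put(1) @ H0 ⇒ s:=1
tell(3) @ H2 ⇒ log+=3
get @ H0 ⇒ 1
H0 returns (4, 1)
H1 returns (4, 1)
H2 returns ((4, 1), (3))
= ((4, 1), (3))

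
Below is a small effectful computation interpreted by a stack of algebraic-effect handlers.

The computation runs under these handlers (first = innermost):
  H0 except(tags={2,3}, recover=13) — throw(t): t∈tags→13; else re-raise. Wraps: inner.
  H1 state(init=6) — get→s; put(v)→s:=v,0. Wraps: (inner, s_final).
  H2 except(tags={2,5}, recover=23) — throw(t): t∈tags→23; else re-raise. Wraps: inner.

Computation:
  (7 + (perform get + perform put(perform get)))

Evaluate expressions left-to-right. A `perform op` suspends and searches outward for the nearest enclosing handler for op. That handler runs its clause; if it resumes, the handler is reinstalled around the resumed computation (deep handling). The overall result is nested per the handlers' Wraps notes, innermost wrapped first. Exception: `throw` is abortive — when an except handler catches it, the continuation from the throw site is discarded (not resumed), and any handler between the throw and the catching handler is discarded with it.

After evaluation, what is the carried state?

Step-by-step:
get @ H1 ⇒ 6
get @ H1 ⇒ 6
put(6) @ H1 ⇒ s:=6
H0 returns 13
H1 returns (13, 6)
H2 returns (13, 6)
= (13, 6)

Answer: 6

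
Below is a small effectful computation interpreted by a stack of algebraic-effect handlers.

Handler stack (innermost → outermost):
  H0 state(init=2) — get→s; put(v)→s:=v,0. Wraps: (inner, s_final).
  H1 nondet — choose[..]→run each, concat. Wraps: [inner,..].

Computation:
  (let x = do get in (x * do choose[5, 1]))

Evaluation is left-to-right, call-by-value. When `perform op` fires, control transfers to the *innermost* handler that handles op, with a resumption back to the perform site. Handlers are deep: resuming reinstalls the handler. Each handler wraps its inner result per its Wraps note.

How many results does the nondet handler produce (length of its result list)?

Evaluation trace:
get @ H0 ⇒ 2
choose[5, 1] @ H1
  branch[0] choose=5:
    H0 returns (10, 2)
    H1 returns [(10, 2)]
  branch[1] choose=1:
    H0 returns (2, 2)
    H1 returns [(2, 2)]
= [(10, 2), (2, 2)]

Answer: 2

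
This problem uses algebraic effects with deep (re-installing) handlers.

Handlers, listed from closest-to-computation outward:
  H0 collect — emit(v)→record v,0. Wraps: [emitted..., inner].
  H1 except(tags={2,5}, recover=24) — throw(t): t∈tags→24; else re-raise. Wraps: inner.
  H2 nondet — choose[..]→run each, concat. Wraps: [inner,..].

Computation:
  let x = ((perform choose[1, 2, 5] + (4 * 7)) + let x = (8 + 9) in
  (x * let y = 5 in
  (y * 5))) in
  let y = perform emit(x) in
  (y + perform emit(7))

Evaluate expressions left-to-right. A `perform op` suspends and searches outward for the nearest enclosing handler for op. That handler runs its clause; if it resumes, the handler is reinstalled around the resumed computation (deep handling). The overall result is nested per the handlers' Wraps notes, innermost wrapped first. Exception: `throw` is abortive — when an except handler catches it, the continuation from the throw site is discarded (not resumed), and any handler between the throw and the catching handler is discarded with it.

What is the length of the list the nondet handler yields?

Step-by-step:
choose[1, 2, 5] @ H2
  branch[0] choose=1:
    emit(454) @ H0 ⇒ out+=454
    emit(7) @ H0 ⇒ out+=7
    H0 returns [454, 7, 0]
    H1 returns [454, 7, 0]
    H2 returns [[454, 7, 0]]
  branch[1] choose=2:
    emit(455) @ H0 ⇒ out+=455
    emit(7) @ H0 ⇒ out+=7
    H0 returns [455, 7, 0]
    H1 returns [455, 7, 0]
    H2 returns [[455, 7, 0]]
  branch[2] choose=5:
    emit(458) @ H0 ⇒ out+=458
    emit(7) @ H0 ⇒ out+=7
    H0 returns [458, 7, 0]
    H1 returns [458, 7, 0]
    H2 returns [[458, 7, 0]]
= [[454, 7, 0], [455, 7, 0], [458, 7, 0]]

Answer: 3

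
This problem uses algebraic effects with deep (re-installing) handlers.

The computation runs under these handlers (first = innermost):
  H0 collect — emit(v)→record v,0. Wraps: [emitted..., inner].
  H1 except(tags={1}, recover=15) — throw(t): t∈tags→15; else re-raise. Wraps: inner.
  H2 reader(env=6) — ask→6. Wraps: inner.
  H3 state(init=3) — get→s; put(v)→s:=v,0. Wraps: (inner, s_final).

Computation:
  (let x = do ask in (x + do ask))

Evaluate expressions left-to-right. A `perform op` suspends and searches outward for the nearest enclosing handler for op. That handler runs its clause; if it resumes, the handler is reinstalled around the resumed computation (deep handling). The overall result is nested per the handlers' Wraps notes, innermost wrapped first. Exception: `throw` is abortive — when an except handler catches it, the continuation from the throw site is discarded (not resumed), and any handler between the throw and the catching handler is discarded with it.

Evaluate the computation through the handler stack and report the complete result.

Answer: ([12], 3)

Evaluation trace:
ask @ H2 ⇒ 6
ask @ H2 ⇒ 6
H0 returns [12]
H1 returns [12]
H2 returns [12]
H3 returns ([12], 3)
= ([12], 3)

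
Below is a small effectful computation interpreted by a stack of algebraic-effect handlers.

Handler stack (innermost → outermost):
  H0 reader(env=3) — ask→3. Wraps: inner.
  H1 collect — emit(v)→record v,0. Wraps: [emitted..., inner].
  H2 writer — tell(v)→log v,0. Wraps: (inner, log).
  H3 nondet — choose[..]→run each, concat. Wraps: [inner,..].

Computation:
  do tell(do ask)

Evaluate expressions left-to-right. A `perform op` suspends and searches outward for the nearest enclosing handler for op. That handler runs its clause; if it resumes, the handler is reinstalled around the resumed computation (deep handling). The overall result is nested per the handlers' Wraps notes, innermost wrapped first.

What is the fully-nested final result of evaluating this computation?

Working:
ask @ H0 ⇒ 3
tell(3) @ H2 ⇒ log+=3
H0 returns 0
H1 returns [0]
H2 returns ([0], (3))
H3 returns [([0], (3))]
= [([0], (3))]

Answer: [([0], (3))]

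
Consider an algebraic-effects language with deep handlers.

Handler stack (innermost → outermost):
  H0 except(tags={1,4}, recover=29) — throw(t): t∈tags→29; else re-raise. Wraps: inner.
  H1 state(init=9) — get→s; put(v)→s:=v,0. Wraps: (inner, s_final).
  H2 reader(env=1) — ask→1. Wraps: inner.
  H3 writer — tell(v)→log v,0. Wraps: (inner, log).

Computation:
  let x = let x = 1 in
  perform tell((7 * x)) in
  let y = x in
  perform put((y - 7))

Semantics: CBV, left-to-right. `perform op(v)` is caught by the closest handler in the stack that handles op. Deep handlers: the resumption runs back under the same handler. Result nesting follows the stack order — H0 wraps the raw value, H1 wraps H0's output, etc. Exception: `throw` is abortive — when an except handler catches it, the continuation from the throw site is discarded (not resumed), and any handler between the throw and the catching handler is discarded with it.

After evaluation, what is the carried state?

Answer: -7

Step-by-step:
tell(7) @ H3 ⇒ log+=7
put(-7) @ H1 ⇒ s:=-7
H0 returns 0
H1 returns (0, -7)
H2 returns (0, -7)
H3 returns ((0, -7), (7))
= ((0, -7), (7))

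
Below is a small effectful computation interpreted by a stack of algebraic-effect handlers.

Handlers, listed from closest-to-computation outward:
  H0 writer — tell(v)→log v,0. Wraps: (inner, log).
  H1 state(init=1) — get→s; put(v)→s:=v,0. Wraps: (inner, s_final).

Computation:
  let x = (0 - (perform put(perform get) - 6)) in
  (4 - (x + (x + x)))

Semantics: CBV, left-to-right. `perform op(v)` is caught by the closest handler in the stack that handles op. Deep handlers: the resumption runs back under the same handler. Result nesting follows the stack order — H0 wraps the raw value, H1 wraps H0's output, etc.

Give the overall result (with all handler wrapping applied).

Working:
get @ H1 ⇒ 1
put(1) @ H1 ⇒ s:=1
H0 returns (-14, ())
H1 returns ((-14, ()), 1)
= ((-14, ()), 1)

Answer: ((-14, ()), 1)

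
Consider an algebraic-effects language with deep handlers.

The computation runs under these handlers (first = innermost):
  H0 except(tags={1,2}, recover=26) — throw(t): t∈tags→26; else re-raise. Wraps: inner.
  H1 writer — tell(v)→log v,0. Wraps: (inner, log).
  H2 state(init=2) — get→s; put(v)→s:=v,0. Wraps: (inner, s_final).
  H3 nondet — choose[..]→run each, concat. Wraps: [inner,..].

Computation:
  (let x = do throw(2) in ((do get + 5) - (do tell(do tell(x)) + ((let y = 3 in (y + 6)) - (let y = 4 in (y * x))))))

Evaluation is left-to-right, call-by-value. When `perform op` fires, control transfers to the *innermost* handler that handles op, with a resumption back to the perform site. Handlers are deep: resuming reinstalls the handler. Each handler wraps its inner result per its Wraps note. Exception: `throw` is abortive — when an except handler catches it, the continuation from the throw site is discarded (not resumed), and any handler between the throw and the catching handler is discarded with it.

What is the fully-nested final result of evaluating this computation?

Answer: [((26, ()), 2)]

Step-by-step:
throw(2) @ H0 caught ⇒ 26
H1 returns (26, ())
H2 returns ((26, ()), 2)
H3 returns [((26, ()), 2)]
= [((26, ()), 2)]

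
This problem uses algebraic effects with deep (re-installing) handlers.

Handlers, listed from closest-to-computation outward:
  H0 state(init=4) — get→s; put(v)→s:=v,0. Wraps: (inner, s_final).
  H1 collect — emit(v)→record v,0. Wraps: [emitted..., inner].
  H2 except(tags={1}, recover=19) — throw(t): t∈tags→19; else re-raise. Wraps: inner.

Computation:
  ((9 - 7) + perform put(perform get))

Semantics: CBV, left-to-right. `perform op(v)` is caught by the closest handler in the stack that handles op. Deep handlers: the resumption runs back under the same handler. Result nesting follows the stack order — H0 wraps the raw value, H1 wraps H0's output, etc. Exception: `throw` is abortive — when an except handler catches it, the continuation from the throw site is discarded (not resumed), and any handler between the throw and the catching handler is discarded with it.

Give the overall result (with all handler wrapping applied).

Step-by-step:
get @ H0 ⇒ 4
put(4) @ H0 ⇒ s:=4
H0 returns (2, 4)
H1 returns [(2, 4)]
H2 returns [(2, 4)]
= [(2, 4)]

Answer: [(2, 4)]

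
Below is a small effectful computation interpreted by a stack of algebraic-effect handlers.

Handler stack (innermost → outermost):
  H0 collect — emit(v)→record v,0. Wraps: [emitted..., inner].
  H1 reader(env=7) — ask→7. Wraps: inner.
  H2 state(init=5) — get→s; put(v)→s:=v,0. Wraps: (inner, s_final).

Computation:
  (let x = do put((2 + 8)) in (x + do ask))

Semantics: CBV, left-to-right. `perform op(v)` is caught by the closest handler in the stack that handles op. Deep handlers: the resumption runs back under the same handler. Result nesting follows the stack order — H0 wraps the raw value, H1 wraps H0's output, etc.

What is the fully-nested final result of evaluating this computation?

Working:
put(10) @ H2 ⇒ s:=10
ask @ H1 ⇒ 7
H0 returns [7]
H1 returns [7]
H2 returns ([7], 10)
= ([7], 10)

Answer: ([7], 10)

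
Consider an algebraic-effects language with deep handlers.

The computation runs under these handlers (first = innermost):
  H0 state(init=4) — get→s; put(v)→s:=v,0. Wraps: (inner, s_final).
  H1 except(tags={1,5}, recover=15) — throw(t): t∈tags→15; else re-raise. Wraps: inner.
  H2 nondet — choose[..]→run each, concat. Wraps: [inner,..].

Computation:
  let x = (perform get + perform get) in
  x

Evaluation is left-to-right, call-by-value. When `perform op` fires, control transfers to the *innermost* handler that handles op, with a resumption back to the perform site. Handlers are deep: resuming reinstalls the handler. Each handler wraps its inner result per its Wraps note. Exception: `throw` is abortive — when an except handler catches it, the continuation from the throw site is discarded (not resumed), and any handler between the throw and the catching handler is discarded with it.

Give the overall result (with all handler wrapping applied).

Working:
get @ H0 ⇒ 4
get @ H0 ⇒ 4
H0 returns (8, 4)
H1 returns (8, 4)
H2 returns [(8, 4)]
= [(8, 4)]

Answer: [(8, 4)]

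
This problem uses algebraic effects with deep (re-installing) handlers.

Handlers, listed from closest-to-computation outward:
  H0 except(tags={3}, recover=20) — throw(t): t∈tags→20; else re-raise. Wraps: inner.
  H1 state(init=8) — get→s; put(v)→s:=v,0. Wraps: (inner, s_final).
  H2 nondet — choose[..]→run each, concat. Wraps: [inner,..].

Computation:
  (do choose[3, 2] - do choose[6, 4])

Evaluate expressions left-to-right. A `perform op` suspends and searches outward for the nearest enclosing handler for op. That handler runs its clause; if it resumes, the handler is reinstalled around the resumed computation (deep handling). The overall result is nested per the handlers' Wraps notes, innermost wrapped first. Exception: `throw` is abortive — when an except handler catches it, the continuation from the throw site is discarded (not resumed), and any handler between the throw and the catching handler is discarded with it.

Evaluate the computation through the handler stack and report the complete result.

Step-by-step:
choose[3, 2] @ H2
  branch[0] choose=3:
    choose[6, 4] @ H2
      branch[0] choose=6:
        H0 returns -3
        H1 returns (-3, 8)
        H2 returns [(-3, 8)]
      branch[1] choose=4:
        H0 returns -1
        H1 returns (-1, 8)
        H2 returns [(-1, 8)]
  branch[1] choose=2:
    choose[6, 4] @ H2
      branch[0] choose=6:
        H0 returns -4
        H1 returns (-4, 8)
        H2 returns [(-4, 8)]
      branch[1] choose=4:
        H0 returns -2
        H1 returns (-2, 8)
        H2 returns [(-2, 8)]
= [(-3, 8), (-1, 8), (-4, 8), (-2, 8)]

Answer: [(-3, 8), (-1, 8), (-4, 8), (-2, 8)]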